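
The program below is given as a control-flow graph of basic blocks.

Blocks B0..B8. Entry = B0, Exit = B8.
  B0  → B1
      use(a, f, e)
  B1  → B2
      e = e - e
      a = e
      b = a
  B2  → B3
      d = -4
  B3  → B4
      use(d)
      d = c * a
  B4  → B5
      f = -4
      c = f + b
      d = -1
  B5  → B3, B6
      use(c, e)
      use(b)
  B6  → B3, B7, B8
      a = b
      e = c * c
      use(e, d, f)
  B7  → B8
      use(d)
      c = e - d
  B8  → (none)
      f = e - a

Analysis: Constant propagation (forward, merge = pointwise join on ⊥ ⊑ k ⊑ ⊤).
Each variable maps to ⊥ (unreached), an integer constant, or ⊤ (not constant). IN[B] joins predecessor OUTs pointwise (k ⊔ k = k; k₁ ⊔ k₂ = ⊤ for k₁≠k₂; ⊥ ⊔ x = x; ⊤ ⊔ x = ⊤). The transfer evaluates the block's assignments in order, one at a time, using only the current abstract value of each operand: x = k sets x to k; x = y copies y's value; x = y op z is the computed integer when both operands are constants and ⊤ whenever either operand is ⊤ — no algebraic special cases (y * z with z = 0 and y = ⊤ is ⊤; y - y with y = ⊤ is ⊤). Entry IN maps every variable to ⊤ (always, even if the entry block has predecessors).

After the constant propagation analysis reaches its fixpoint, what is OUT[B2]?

Per-block solution:
  B0:   IN=(all ⊤)   OUT=(all ⊤)
  B1:   IN=(all ⊤)   OUT=(all ⊤)
  B2:   IN=(all ⊤)   OUT={d:-4; rest ⊤}
  B3:   IN=(all ⊤)   OUT=(all ⊤)
  B4:   IN=(all ⊤)   OUT={d:-1, f:-4; rest ⊤}
  B5:   IN={d:-1, f:-4; rest ⊤}   OUT={d:-1, f:-4; rest ⊤}
  B6:   IN={d:-1, f:-4; rest ⊤}   OUT={d:-1, f:-4; rest ⊤}
  B7:   IN={d:-1, f:-4; rest ⊤}   OUT={d:-1, f:-4; rest ⊤}
  B8:   IN={d:-1, f:-4; rest ⊤}   OUT={d:-1; rest ⊤}

Merge at B2: IN[B2] = OUT[B1] = {a: ⊤, b: ⊤, c: ⊤, d: ⊤, e: ⊤, f: ⊤}
Applying B2's transfer function to that IN value gives OUT[B2] (row B2 above).

Answer: {a: ⊤, b: ⊤, c: ⊤, d: -4, e: ⊤, f: ⊤}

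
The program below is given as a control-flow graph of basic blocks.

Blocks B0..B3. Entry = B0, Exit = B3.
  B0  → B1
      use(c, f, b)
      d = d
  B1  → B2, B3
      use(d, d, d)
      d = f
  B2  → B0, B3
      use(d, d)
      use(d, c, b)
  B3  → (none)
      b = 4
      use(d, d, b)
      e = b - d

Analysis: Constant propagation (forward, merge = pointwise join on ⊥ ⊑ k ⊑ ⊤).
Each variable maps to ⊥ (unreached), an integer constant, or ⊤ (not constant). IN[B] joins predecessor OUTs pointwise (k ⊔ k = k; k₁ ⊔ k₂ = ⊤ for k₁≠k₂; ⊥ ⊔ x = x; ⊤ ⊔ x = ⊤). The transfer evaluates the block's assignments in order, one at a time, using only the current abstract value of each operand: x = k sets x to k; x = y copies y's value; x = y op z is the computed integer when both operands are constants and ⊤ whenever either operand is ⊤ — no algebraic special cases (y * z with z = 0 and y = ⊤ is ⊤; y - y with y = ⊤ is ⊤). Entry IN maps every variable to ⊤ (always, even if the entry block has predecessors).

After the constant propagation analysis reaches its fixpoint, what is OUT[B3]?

Answer: {a: ⊤, b: 4, c: ⊤, d: ⊤, e: ⊤, f: ⊤}

Working:
Fixpoint table:
  B0:   IN=(all ⊤)   OUT=(all ⊤)
  B1:   IN=(all ⊤)   OUT=(all ⊤)
  B2:   IN=(all ⊤)   OUT=(all ⊤)
  B3:   IN=(all ⊤)   OUT={b:4; rest ⊤}

Merge at B3: IN[B3] = OUT[B1] ⊔ OUT[B2] = {a: ⊤, b: ⊤, c: ⊤, d: ⊤, e: ⊤, f: ⊤}
Applying B3's transfer function to that IN value gives OUT[B3] (row B3 above).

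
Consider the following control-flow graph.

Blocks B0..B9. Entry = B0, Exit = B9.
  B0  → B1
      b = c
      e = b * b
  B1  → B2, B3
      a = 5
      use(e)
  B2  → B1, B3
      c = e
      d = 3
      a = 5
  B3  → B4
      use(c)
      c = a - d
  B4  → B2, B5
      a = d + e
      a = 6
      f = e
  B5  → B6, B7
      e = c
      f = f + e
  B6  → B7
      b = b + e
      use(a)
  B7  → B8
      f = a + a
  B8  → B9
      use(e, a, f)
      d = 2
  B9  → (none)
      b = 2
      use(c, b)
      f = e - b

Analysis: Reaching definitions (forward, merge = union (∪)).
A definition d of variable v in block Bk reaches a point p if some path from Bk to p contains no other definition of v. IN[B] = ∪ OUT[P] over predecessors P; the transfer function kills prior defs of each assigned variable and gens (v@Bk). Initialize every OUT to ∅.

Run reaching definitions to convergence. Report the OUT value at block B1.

Answer: {a@B1, b@B0, c@B2, d@B2, e@B0, f@B4}

Working:
Converged values:
  B0:   IN={}   OUT={b@B0, e@B0}
  B1:   IN={a@B2, b@B0, c@B2, d@B2, e@B0, f@B4}   OUT={a@B1, b@B0, c@B2, d@B2, e@B0, f@B4}
  B2:   IN={a@B1, a@B4, b@B0, c@B2, c@B3, d@B2, e@B0, f@B4}   OUT={a@B2, b@B0, c@B2, d@B2, e@B0, f@B4}
  B3:   IN={a@B1, a@B2, b@B0, c@B2, d@B2, e@B0, f@B4}   OUT={a@B1, a@B2, b@B0, c@B3, d@B2, e@B0, f@B4}
  B4:   IN={a@B1, a@B2, b@B0, c@B3, d@B2, e@B0, f@B4}   OUT={a@B4, b@B0, c@B3, d@B2, e@B0, f@B4}
  B5:   IN={a@B4, b@B0, c@B3, d@B2, e@B0, f@B4}   OUT={a@B4, b@B0, c@B3, d@B2, e@B5, f@B5}
  B6:   IN={a@B4, b@B0, c@B3, d@B2, e@B5, f@B5}   OUT={a@B4, b@B6, c@B3, d@B2, e@B5, f@B5}
  B7:   IN={a@B4, b@B0, b@B6, c@B3, d@B2, e@B5, f@B5}   OUT={a@B4, b@B0, b@B6, c@B3, d@B2, e@B5, f@B7}
  B8:   IN={a@B4, b@B0, b@B6, c@B3, d@B2, e@B5, f@B7}   OUT={a@B4, b@B0, b@B6, c@B3, d@B8, e@B5, f@B7}
  B9:   IN={a@B4, b@B0, b@B6, c@B3, d@B8, e@B5, f@B7}   OUT={a@B4, b@B9, c@B3, d@B8, e@B5, f@B9}

Merge at B1: IN[B1] = OUT[B0] ⊔ OUT[B2] = {a@B2, b@B0, c@B2, d@B2, e@B0, f@B4}
Applying B1's transfer function to that IN value gives OUT[B1] (row B1 above).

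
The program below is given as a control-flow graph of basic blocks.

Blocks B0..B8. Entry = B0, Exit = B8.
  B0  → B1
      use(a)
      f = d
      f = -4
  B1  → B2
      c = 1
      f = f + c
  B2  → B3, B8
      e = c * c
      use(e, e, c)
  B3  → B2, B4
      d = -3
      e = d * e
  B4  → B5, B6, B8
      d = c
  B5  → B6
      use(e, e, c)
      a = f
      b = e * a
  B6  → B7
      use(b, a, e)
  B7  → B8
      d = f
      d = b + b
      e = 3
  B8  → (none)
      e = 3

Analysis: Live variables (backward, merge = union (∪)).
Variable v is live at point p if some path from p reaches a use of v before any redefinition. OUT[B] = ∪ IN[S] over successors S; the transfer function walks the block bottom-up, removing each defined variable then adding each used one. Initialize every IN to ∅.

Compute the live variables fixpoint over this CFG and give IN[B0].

Converged values:
  B0:   IN={a, b, d}   OUT={a, b, f}
  B1:   IN={a, b, f}   OUT={a, b, c, f}
  B2:   IN={a, b, c, f}   OUT={a, b, c, e, f}
  B3:   IN={a, b, c, e, f}   OUT={a, b, c, e, f}
  B4:   IN={a, b, c, e, f}   OUT={a, b, c, e, f}
  B5:   IN={c, e, f}   OUT={a, b, e, f}
  B6:   IN={a, b, e, f}   OUT={b, f}
  B7:   IN={b, f}   OUT={}
  B8:   IN={}   OUT={}

Merge at B0: OUT[B0] = IN[B1] = {a, b, f}
Applying B0's transfer function to that OUT value gives IN[B0] (row B0 above).

Answer: {a, b, d}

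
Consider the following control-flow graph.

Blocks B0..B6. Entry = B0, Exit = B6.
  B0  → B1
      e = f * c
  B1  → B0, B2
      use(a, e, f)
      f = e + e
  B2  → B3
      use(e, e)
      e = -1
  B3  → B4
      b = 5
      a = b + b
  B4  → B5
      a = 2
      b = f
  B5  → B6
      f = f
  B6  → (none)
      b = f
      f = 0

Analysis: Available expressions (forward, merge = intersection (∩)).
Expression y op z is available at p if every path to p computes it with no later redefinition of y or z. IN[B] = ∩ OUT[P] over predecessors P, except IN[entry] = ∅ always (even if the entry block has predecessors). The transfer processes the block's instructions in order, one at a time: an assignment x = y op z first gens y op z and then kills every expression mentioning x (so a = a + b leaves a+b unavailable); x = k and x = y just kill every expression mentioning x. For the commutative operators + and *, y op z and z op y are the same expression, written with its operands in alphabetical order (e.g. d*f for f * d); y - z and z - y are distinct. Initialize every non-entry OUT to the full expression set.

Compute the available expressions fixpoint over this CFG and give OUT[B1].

Answer: {e+e}

Derivation:
Fixpoint table:
  B0:  IN={}  OUT={c*f}
  B1:  IN={c*f}  OUT={e+e}
  B2:  IN={e+e}  OUT={}
  B3:  IN={}  OUT={b+b}
  B4:  IN={b+b}  OUT={}
  B5:  IN={}  OUT={}
  B6:  IN={}  OUT={}

Merge at B1: IN[B1] = OUT[B0] = {c*f}
Applying B1's transfer function to that IN value gives OUT[B1] (row B1 above).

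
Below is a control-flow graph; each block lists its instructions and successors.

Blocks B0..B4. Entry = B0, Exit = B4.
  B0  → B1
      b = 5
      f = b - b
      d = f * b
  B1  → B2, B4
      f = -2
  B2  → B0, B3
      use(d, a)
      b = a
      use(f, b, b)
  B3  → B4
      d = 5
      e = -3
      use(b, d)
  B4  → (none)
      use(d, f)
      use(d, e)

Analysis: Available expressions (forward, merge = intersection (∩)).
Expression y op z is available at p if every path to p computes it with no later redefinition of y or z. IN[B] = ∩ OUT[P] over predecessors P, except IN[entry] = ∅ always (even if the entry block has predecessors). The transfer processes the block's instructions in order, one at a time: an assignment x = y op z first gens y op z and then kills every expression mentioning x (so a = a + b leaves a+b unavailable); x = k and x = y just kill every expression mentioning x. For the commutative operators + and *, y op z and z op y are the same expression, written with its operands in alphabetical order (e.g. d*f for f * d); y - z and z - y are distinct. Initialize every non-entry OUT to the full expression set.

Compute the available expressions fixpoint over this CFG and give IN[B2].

Converged values:
  B0:   IN={}   OUT={b*f, b-b}
  B1:   IN={b*f, b-b}   OUT={b-b}
  B2:   IN={b-b}   OUT={}
  B3:   IN={}   OUT={}
  B4:   IN={}   OUT={}

Merge at B2: IN[B2] = OUT[B1] = {b-b}

Answer: {b-b}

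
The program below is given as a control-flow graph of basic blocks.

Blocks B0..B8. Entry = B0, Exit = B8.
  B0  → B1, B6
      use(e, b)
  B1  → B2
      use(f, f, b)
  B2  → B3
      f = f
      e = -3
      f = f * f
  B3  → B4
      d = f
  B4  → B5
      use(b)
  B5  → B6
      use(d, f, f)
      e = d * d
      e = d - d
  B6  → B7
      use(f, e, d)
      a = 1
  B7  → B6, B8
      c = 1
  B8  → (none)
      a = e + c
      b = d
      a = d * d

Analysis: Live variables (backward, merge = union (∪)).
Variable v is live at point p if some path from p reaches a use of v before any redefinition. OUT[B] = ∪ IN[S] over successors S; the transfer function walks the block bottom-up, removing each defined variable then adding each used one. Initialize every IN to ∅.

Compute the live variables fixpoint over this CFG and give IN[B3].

Per-block solution:
  B0:  IN={b, d, e, f}  OUT={b, d, e, f}
  B1:  IN={b, f}  OUT={b, f}
  B2:  IN={b, f}  OUT={b, f}
  B3:  IN={b, f}  OUT={b, d, f}
  B4:  IN={b, d, f}  OUT={d, f}
  B5:  IN={d, f}  OUT={d, e, f}
  B6:  IN={d, e, f}  OUT={d, e, f}
  B7:  IN={d, e, f}  OUT={c, d, e, f}
  B8:  IN={c, d, e}  OUT={}

Merge at B3: OUT[B3] = IN[B4] = {b, d, f}
Applying B3's transfer function to that OUT value gives IN[B3] (row B3 above).

Answer: {b, f}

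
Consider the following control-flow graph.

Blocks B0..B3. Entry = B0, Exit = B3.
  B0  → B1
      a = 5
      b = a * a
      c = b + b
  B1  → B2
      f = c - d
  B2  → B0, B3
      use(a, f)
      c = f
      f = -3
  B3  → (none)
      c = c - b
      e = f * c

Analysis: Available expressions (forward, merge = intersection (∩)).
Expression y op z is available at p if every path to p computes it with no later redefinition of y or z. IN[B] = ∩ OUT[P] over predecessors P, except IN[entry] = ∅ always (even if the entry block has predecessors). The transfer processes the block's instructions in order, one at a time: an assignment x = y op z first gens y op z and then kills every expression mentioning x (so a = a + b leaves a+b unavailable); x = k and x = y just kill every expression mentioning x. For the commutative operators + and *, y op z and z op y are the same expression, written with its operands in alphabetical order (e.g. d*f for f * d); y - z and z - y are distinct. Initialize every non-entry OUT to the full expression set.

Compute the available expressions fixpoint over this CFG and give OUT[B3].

Answer: {a*a, b+b, c*f}

Trace:
Per-block solution:
  B0:   IN={}   OUT={a*a, b+b}
  B1:   IN={a*a, b+b}   OUT={a*a, b+b, c-d}
  B2:   IN={a*a, b+b, c-d}   OUT={a*a, b+b}
  B3:   IN={a*a, b+b}   OUT={a*a, b+b, c*f}

Merge at B3: IN[B3] = OUT[B2] = {a*a, b+b}
Applying B3's transfer function to that IN value gives OUT[B3] (row B3 above).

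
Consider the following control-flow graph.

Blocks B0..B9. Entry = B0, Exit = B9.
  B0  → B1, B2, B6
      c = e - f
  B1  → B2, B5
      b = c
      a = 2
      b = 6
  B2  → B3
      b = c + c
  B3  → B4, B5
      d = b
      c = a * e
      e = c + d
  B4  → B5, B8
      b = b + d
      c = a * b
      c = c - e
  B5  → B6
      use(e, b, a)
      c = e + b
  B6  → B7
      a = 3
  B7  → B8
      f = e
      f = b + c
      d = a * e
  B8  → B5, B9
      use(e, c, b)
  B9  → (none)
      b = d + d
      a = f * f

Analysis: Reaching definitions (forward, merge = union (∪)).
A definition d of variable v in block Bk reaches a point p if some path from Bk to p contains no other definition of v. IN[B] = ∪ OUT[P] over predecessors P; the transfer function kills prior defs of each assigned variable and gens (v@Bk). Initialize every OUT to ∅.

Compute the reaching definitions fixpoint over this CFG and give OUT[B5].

Fixpoint table:
  B0: | IN={} | OUT={c@B0}
  B1: | IN={c@B0} | OUT={a@B1, b@B1, c@B0}
  B2: | IN={a@B1, b@B1, c@B0} | OUT={a@B1, b@B2, c@B0}
  B3: | IN={a@B1, b@B2, c@B0} | OUT={a@B1, b@B2, c@B3, d@B3, e@B3}
  B4: | IN={a@B1, b@B2, c@B3, d@B3, e@B3} | OUT={a@B1, b@B4, c@B4, d@B3, e@B3}
  B5: | IN={a@B1, a@B6, b@B1, b@B2, b@B4, c@B0, c@B3, c@B4, c@B5, d@B3, d@B7, e@B3, f@B7} | OUT={a@B1, a@B6, b@B1, b@B2, b@B4, c@B5, d@B3, d@B7, e@B3, f@B7}
  B6: | IN={a@B1, a@B6, b@B1, b@B2, b@B4, c@B0, c@B5, d@B3, d@B7, e@B3, f@B7} | OUT={a@B6, b@B1, b@B2, b@B4, c@B0, c@B5, d@B3, d@B7, e@B3, f@B7}
  B7: | IN={a@B6, b@B1, b@B2, b@B4, c@B0, c@B5, d@B3, d@B7, e@B3, f@B7} | OUT={a@B6, b@B1, b@B2, b@B4, c@B0, c@B5, d@B7, e@B3, f@B7}
  B8: | IN={a@B1, a@B6, b@B1, b@B2, b@B4, c@B0, c@B4, c@B5, d@B3, d@B7, e@B3, f@B7} | OUT={a@B1, a@B6, b@B1, b@B2, b@B4, c@B0, c@B4, c@B5, d@B3, d@B7, e@B3, f@B7}
  B9: | IN={a@B1, a@B6, b@B1, b@B2, b@B4, c@B0, c@B4, c@B5, d@B3, d@B7, e@B3, f@B7} | OUT={a@B9, b@B9, c@B0, c@B4, c@B5, d@B3, d@B7, e@B3, f@B7}

Merge at B5: IN[B5] = OUT[B1] ⊔ OUT[B3] ⊔ OUT[B4] ⊔ OUT[B8] = {a@B1, a@B6, b@B1, b@B2, b@B4, c@B0, c@B3, c@B4, c@B5, d@B3, d@B7, e@B3, f@B7}
Applying B5's transfer function to that IN value gives OUT[B5] (row B5 above).

Answer: {a@B1, a@B6, b@B1, b@B2, b@B4, c@B5, d@B3, d@B7, e@B3, f@B7}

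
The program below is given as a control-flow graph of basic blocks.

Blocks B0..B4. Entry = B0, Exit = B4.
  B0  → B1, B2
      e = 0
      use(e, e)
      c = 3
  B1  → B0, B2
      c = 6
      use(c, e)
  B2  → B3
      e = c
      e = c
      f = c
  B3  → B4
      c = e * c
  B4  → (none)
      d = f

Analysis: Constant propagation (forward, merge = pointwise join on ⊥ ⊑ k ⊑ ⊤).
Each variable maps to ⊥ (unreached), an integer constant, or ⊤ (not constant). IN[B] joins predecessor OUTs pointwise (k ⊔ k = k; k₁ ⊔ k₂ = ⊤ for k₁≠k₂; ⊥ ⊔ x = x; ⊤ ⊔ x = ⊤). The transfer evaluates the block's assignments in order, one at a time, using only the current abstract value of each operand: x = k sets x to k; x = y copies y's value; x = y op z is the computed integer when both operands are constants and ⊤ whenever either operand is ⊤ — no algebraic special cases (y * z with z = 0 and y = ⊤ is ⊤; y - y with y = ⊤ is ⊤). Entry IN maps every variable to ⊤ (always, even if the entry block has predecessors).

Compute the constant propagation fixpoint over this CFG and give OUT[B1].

Converged values:
  B0: | IN=(all ⊤) | OUT={c:3, e:0; rest ⊤}
  B1: | IN={c:3, e:0; rest ⊤} | OUT={c:6, e:0; rest ⊤}
  B2: | IN={e:0; rest ⊤} | OUT=(all ⊤)
  B3: | IN=(all ⊤) | OUT=(all ⊤)
  B4: | IN=(all ⊤) | OUT=(all ⊤)

Merge at B1: IN[B1] = OUT[B0] = {a: ⊤, b: ⊤, c: 3, d: ⊤, e: 0, f: ⊤}
Applying B1's transfer function to that IN value gives OUT[B1] (row B1 above).

Answer: {a: ⊤, b: ⊤, c: 6, d: ⊤, e: 0, f: ⊤}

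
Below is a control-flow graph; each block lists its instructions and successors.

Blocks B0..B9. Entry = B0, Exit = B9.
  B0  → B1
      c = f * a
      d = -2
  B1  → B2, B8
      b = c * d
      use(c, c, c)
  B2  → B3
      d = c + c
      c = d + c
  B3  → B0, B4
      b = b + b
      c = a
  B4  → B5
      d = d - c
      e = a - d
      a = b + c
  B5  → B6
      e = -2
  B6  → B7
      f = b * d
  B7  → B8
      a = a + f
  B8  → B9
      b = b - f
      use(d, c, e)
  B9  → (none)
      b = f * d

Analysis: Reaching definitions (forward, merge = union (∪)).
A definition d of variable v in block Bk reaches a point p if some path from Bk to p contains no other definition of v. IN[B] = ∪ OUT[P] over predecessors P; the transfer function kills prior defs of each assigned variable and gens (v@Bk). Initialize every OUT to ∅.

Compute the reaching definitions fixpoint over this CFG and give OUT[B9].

Fixpoint table:
  B0:   IN={b@B3, c@B3, d@B2}   OUT={b@B3, c@B0, d@B0}
  B1:   IN={b@B3, c@B0, d@B0}   OUT={b@B1, c@B0, d@B0}
  B2:   IN={b@B1, c@B0, d@B0}   OUT={b@B1, c@B2, d@B2}
  B3:   IN={b@B1, c@B2, d@B2}   OUT={b@B3, c@B3, d@B2}
  B4:   IN={b@B3, c@B3, d@B2}   OUT={a@B4, b@B3, c@B3, d@B4, e@B4}
  B5:   IN={a@B4, b@B3, c@B3, d@B4, e@B4}   OUT={a@B4, b@B3, c@B3, d@B4, e@B5}
  B6:   IN={a@B4, b@B3, c@B3, d@B4, e@B5}   OUT={a@B4, b@B3, c@B3, d@B4, e@B5, f@B6}
  B7:   IN={a@B4, b@B3, c@B3, d@B4, e@B5, f@B6}   OUT={a@B7, b@B3, c@B3, d@B4, e@B5, f@B6}
  B8:   IN={a@B7, b@B1, b@B3, c@B0, c@B3, d@B0, d@B4, e@B5, f@B6}   OUT={a@B7, b@B8, c@B0, c@B3, d@B0, d@B4, e@B5, f@B6}
  B9:   IN={a@B7, b@B8, c@B0, c@B3, d@B0, d@B4, e@B5, f@B6}   OUT={a@B7, b@B9, c@B0, c@B3, d@B0, d@B4, e@B5, f@B6}

Merge at B9: IN[B9] = OUT[B8] = {a@B7, b@B8, c@B0, c@B3, d@B0, d@B4, e@B5, f@B6}
Applying B9's transfer function to that IN value gives OUT[B9] (row B9 above).

Answer: {a@B7, b@B9, c@B0, c@B3, d@B0, d@B4, e@B5, f@B6}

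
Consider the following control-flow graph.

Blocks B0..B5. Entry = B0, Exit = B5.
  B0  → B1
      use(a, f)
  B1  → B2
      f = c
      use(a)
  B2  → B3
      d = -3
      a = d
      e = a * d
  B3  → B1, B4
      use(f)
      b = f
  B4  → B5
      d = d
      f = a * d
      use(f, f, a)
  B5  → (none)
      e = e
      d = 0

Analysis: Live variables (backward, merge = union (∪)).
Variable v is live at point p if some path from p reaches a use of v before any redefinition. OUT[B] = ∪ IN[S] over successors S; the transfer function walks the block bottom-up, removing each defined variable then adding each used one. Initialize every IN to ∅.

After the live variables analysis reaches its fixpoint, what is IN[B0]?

Answer: {a, c, f}

Derivation:
Converged values:
  B0:   IN={a, c, f}   OUT={a, c}
  B1:   IN={a, c}   OUT={c, f}
  B2:   IN={c, f}   OUT={a, c, d, e, f}
  B3:   IN={a, c, d, e, f}   OUT={a, c, d, e}
  B4:   IN={a, d, e}   OUT={e}
  B5:   IN={e}   OUT={}

Merge at B0: OUT[B0] = IN[B1] = {a, c}
Applying B0's transfer function to that OUT value gives IN[B0] (row B0 above).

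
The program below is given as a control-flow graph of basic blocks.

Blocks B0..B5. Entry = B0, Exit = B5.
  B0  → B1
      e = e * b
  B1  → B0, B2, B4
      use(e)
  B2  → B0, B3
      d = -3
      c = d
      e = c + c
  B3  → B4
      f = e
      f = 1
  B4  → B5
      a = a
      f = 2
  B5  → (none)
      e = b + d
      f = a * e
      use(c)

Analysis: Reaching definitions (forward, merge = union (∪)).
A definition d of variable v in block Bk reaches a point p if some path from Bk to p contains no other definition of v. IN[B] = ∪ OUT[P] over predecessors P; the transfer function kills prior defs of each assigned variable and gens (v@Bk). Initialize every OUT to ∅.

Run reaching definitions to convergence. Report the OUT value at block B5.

Converged values:
  B0:  IN={c@B2, d@B2, e@B0, e@B2}  OUT={c@B2, d@B2, e@B0}
  B1:  IN={c@B2, d@B2, e@B0}  OUT={c@B2, d@B2, e@B0}
  B2:  IN={c@B2, d@B2, e@B0}  OUT={c@B2, d@B2, e@B2}
  B3:  IN={c@B2, d@B2, e@B2}  OUT={c@B2, d@B2, e@B2, f@B3}
  B4:  IN={c@B2, d@B2, e@B0, e@B2, f@B3}  OUT={a@B4, c@B2, d@B2, e@B0, e@B2, f@B4}
  B5:  IN={a@B4, c@B2, d@B2, e@B0, e@B2, f@B4}  OUT={a@B4, c@B2, d@B2, e@B5, f@B5}

Merge at B5: IN[B5] = OUT[B4] = {a@B4, c@B2, d@B2, e@B0, e@B2, f@B4}
Applying B5's transfer function to that IN value gives OUT[B5] (row B5 above).

Answer: {a@B4, c@B2, d@B2, e@B5, f@B5}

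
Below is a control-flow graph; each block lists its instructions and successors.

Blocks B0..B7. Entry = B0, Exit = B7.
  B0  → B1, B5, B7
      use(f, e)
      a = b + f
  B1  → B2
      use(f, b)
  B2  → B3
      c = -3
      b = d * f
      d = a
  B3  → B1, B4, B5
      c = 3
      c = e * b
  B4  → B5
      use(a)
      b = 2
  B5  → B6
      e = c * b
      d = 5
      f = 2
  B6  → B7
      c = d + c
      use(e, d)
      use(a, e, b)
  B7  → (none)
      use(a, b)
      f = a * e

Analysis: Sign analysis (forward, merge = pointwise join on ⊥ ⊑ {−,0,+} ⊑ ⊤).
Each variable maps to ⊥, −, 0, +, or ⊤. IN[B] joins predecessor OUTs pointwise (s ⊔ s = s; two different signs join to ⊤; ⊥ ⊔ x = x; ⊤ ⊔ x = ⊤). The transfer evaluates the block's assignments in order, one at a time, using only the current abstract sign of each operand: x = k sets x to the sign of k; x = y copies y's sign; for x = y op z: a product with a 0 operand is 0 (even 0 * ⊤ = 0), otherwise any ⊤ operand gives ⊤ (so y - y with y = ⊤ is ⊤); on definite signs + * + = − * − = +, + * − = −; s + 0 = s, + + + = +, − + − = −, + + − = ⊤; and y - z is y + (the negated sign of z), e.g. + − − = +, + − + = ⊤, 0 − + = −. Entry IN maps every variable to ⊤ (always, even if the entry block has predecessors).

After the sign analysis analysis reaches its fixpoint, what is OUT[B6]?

Answer: {a: ⊤, b: ⊤, c: ⊤, d: +, e: ⊤, f: +}

Derivation:
Fixpoint table:
  B0:  IN=(all ⊤)  OUT=(all ⊤)
  B1:  IN=(all ⊤)  OUT=(all ⊤)
  B2:  IN=(all ⊤)  OUT={c:-; rest ⊤}
  B3:  IN={c:-; rest ⊤}  OUT=(all ⊤)
  B4:  IN=(all ⊤)  OUT={b:+; rest ⊤}
  B5:  IN=(all ⊤)  OUT={d:+, f:+; rest ⊤}
  B6:  IN={d:+, f:+; rest ⊤}  OUT={d:+, f:+; rest ⊤}
  B7:  IN=(all ⊤)  OUT=(all ⊤)

Merge at B6: IN[B6] = OUT[B5] = {a: ⊤, b: ⊤, c: ⊤, d: +, e: ⊤, f: +}
Applying B6's transfer function to that IN value gives OUT[B6] (row B6 above).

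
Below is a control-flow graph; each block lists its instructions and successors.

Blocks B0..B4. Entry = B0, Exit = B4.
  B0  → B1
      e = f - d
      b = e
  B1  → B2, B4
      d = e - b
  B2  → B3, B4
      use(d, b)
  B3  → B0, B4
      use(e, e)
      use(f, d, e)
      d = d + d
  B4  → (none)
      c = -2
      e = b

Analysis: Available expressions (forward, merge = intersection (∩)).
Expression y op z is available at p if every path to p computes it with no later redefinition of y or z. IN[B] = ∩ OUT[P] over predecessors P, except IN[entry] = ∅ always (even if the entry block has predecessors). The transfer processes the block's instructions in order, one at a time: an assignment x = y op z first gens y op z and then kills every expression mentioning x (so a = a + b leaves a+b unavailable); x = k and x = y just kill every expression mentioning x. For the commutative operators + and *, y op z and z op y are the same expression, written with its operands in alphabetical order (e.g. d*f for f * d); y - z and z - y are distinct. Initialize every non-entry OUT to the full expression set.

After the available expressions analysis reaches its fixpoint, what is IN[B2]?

Answer: {e-b}

Derivation:
Converged values:
  B0:  IN={}  OUT={f-d}
  B1:  IN={f-d}  OUT={e-b}
  B2:  IN={e-b}  OUT={e-b}
  B3:  IN={e-b}  OUT={e-b}
  B4:  IN={e-b}  OUT={}

Merge at B2: IN[B2] = OUT[B1] = {e-b}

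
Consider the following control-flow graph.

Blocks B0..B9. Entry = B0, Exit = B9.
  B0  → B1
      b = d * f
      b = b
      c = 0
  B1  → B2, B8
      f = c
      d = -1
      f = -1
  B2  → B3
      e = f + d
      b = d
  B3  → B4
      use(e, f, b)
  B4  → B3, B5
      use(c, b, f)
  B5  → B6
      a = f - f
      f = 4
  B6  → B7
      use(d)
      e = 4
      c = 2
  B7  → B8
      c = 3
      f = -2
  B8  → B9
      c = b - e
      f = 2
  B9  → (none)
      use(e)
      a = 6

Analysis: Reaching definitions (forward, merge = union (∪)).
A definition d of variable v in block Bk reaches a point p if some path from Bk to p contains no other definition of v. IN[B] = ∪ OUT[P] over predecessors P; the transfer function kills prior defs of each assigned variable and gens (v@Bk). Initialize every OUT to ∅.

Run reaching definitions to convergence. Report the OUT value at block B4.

Converged values:
  B0: | IN={} | OUT={b@B0, c@B0}
  B1: | IN={b@B0, c@B0} | OUT={b@B0, c@B0, d@B1, f@B1}
  B2: | IN={b@B0, c@B0, d@B1, f@B1} | OUT={b@B2, c@B0, d@B1, e@B2, f@B1}
  B3: | IN={b@B2, c@B0, d@B1, e@B2, f@B1} | OUT={b@B2, c@B0, d@B1, e@B2, f@B1}
  B4: | IN={b@B2, c@B0, d@B1, e@B2, f@B1} | OUT={b@B2, c@B0, d@B1, e@B2, f@B1}
  B5: | IN={b@B2, c@B0, d@B1, e@B2, f@B1} | OUT={a@B5, b@B2, c@B0, d@B1, e@B2, f@B5}
  B6: | IN={a@B5, b@B2, c@B0, d@B1, e@B2, f@B5} | OUT={a@B5, b@B2, c@B6, d@B1, e@B6, f@B5}
  B7: | IN={a@B5, b@B2, c@B6, d@B1, e@B6, f@B5} | OUT={a@B5, b@B2, c@B7, d@B1, e@B6, f@B7}
  B8: | IN={a@B5, b@B0, b@B2, c@B0, c@B7, d@B1, e@B6, f@B1, f@B7} | OUT={a@B5, b@B0, b@B2, c@B8, d@B1, e@B6, f@B8}
  B9: | IN={a@B5, b@B0, b@B2, c@B8, d@B1, e@B6, f@B8} | OUT={a@B9, b@B0, b@B2, c@B8, d@B1, e@B6, f@B8}

Merge at B4: IN[B4] = OUT[B3] = {b@B2, c@B0, d@B1, e@B2, f@B1}
Applying B4's transfer function to that IN value gives OUT[B4] (row B4 above).

Answer: {b@B2, c@B0, d@B1, e@B2, f@B1}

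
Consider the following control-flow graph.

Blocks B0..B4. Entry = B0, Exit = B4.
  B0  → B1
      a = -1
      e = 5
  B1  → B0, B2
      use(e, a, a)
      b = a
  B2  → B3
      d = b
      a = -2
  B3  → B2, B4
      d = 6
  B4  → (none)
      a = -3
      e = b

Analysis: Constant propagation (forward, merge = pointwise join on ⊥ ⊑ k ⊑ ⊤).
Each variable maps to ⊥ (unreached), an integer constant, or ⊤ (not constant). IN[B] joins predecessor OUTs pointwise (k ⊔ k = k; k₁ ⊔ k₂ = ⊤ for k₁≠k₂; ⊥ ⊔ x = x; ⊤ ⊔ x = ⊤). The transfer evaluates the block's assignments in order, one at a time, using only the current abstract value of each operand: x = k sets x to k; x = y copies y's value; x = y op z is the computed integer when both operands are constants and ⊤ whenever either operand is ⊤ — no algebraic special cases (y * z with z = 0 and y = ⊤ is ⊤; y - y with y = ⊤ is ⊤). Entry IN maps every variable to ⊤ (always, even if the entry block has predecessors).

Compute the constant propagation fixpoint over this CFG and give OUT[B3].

Answer: {a: -2, b: -1, c: ⊤, d: 6, e: 5, f: ⊤}

Derivation:
Fixpoint table:
  B0:  IN=(all ⊤)  OUT={a:-1, e:5; rest ⊤}
  B1:  IN={a:-1, e:5; rest ⊤}  OUT={a:-1, b:-1, e:5; rest ⊤}
  B2:  IN={b:-1, e:5; rest ⊤}  OUT={a:-2, b:-1, d:-1, e:5; rest ⊤}
  B3:  IN={a:-2, b:-1, d:-1, e:5; rest ⊤}  OUT={a:-2, b:-1, d:6, e:5; rest ⊤}
  B4:  IN={a:-2, b:-1, d:6, e:5; rest ⊤}  OUT={a:-3, b:-1, d:6, e:-1; rest ⊤}

Merge at B3: IN[B3] = OUT[B2] = {a: -2, b: -1, c: ⊤, d: -1, e: 5, f: ⊤}
Applying B3's transfer function to that IN value gives OUT[B3] (row B3 above).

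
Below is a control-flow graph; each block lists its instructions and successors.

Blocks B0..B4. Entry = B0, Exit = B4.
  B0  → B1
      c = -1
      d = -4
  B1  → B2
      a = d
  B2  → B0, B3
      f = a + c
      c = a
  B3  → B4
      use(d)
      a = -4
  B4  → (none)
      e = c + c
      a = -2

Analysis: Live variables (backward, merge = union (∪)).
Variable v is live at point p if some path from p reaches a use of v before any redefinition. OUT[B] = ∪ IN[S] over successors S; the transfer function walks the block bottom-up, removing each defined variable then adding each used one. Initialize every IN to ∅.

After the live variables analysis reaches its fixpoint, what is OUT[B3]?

Answer: {c}

Working:
Fixpoint table:
  B0:   IN={}   OUT={c, d}
  B1:   IN={c, d}   OUT={a, c, d}
  B2:   IN={a, c, d}   OUT={c, d}
  B3:   IN={c, d}   OUT={c}
  B4:   IN={c}   OUT={}

Merge at B3: OUT[B3] = IN[B4] = {c}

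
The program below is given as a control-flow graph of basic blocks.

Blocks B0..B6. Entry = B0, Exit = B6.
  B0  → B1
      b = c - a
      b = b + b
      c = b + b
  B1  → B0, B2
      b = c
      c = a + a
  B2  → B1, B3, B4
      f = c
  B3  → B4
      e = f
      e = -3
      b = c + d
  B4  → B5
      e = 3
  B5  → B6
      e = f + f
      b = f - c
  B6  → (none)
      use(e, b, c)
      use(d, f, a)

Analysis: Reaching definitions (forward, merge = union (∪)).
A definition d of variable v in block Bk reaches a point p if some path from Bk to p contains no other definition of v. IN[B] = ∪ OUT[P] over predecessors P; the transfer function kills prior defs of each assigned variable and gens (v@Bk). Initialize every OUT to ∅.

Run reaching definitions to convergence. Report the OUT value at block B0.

Answer: {b@B0, c@B0, f@B2}

Working:
Fixpoint table:
  B0:   IN={b@B1, c@B1, f@B2}   OUT={b@B0, c@B0, f@B2}
  B1:   IN={b@B0, b@B1, c@B0, c@B1, f@B2}   OUT={b@B1, c@B1, f@B2}
  B2:   IN={b@B1, c@B1, f@B2}   OUT={b@B1, c@B1, f@B2}
  B3:   IN={b@B1, c@B1, f@B2}   OUT={b@B3, c@B1, e@B3, f@B2}
  B4:   IN={b@B1, b@B3, c@B1, e@B3, f@B2}   OUT={b@B1, b@B3, c@B1, e@B4, f@B2}
  B5:   IN={b@B1, b@B3, c@B1, e@B4, f@B2}   OUT={b@B5, c@B1, e@B5, f@B2}
  B6:   IN={b@B5, c@B1, e@B5, f@B2}   OUT={b@B5, c@B1, e@B5, f@B2}

Merge at B0 (entry node, so the boundary value {} is joined with the incoming edge(s)): IN[B0] = {} ⊔ OUT[B1] = {b@B1, c@B1, f@B2}
Applying B0's transfer function to that IN value gives OUT[B0] (row B0 above).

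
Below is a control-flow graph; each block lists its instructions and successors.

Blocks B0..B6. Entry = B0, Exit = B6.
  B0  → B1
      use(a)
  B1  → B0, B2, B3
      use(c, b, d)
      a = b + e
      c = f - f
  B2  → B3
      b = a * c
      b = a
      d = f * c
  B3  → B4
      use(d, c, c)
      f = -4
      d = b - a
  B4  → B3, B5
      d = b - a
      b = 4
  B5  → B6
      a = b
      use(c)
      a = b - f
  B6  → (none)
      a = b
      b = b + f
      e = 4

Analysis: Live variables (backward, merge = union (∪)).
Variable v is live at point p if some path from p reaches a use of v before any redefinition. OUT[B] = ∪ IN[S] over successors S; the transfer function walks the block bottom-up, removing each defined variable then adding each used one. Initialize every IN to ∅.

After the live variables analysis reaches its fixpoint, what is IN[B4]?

Converged values:
  B0: | IN={a, b, c, d, e, f} | OUT={b, c, d, e, f}
  B1: | IN={b, c, d, e, f} | OUT={a, b, c, d, e, f}
  B2: | IN={a, c, f} | OUT={a, b, c, d}
  B3: | IN={a, b, c, d} | OUT={a, b, c, f}
  B4: | IN={a, b, c, f} | OUT={a, b, c, d, f}
  B5: | IN={b, c, f} | OUT={b, f}
  B6: | IN={b, f} | OUT={}

Merge at B4: OUT[B4] = IN[B3] ⊔ IN[B5] = {a, b, c, d, f}
Applying B4's transfer function to that OUT value gives IN[B4] (row B4 above).

Answer: {a, b, c, f}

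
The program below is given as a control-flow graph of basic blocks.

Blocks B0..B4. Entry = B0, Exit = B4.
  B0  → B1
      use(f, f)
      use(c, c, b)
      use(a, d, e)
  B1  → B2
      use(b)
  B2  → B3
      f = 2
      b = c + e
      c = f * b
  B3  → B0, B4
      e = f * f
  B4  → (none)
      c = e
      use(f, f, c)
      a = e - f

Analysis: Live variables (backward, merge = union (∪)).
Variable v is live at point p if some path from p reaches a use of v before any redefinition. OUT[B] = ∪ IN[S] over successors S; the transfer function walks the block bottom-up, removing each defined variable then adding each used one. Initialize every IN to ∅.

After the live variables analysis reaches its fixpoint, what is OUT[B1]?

Converged values:
  B0: | IN={a, b, c, d, e, f} | OUT={a, b, c, d, e}
  B1: | IN={a, b, c, d, e} | OUT={a, c, d, e}
  B2: | IN={a, c, d, e} | OUT={a, b, c, d, f}
  B3: | IN={a, b, c, d, f} | OUT={a, b, c, d, e, f}
  B4: | IN={e, f} | OUT={}

Merge at B1: OUT[B1] = IN[B2] = {a, c, d, e}

Answer: {a, c, d, e}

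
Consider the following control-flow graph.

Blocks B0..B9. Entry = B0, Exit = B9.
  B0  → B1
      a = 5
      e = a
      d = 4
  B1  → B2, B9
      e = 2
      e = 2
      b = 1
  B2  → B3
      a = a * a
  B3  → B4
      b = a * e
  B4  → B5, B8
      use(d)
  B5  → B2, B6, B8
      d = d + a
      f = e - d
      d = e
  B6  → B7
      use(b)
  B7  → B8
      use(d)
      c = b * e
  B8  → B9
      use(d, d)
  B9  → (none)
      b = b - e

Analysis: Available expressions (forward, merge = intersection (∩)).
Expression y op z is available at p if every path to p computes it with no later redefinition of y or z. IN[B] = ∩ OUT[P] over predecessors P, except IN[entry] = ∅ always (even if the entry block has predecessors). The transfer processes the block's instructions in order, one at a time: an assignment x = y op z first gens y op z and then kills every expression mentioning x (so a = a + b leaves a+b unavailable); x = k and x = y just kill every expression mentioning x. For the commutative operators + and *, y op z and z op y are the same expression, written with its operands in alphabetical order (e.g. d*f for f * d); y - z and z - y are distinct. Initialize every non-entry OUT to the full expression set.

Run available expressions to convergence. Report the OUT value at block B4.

Fixpoint table:
  B0:   IN={}   OUT={}
  B1:   IN={}   OUT={}
  B2:   IN={}   OUT={}
  B3:   IN={}   OUT={a*e}
  B4:   IN={a*e}   OUT={a*e}
  B5:   IN={a*e}   OUT={a*e}
  B6:   IN={a*e}   OUT={a*e}
  B7:   IN={a*e}   OUT={a*e, b*e}
  B8:   IN={a*e}   OUT={a*e}
  B9:   IN={}   OUT={}

Merge at B4: IN[B4] = OUT[B3] = {a*e}
Applying B4's transfer function to that IN value gives OUT[B4] (row B4 above).

Answer: {a*e}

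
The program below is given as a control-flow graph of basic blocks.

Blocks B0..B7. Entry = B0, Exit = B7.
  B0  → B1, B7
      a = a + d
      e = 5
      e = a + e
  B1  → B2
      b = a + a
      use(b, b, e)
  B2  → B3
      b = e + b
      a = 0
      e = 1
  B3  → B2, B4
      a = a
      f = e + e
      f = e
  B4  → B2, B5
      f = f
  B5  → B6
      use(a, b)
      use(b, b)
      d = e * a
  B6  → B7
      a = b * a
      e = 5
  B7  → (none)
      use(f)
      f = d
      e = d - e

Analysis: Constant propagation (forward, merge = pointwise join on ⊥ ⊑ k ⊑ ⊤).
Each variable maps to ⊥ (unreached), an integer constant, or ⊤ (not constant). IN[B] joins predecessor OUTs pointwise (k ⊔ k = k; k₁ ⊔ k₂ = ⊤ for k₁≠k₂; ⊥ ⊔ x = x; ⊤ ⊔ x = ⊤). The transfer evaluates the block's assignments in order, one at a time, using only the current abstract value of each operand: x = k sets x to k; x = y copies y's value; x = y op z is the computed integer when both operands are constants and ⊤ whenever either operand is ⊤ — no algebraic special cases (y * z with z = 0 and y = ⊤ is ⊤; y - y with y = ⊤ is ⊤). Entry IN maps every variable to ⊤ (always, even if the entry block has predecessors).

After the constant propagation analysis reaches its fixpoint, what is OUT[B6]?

Converged values:
  B0:  IN=(all ⊤)  OUT=(all ⊤)
  B1:  IN=(all ⊤)  OUT=(all ⊤)
  B2:  IN=(all ⊤)  OUT={a:0, e:1; rest ⊤}
  B3:  IN={a:0, e:1; rest ⊤}  OUT={a:0, e:1, f:1; rest ⊤}
  B4:  IN={a:0, e:1, f:1; rest ⊤}  OUT={a:0, e:1, f:1; rest ⊤}
  B5:  IN={a:0, e:1, f:1; rest ⊤}  OUT={a:0, d:0, e:1, f:1; rest ⊤}
  B6:  IN={a:0, d:0, e:1, f:1; rest ⊤}  OUT={d:0, e:5, f:1; rest ⊤}
  B7:  IN=(all ⊤)  OUT=(all ⊤)

Merge at B6: IN[B6] = OUT[B5] = {a: 0, b: ⊤, c: ⊤, d: 0, e: 1, f: 1}
Applying B6's transfer function to that IN value gives OUT[B6] (row B6 above).

Answer: {a: ⊤, b: ⊤, c: ⊤, d: 0, e: 5, f: 1}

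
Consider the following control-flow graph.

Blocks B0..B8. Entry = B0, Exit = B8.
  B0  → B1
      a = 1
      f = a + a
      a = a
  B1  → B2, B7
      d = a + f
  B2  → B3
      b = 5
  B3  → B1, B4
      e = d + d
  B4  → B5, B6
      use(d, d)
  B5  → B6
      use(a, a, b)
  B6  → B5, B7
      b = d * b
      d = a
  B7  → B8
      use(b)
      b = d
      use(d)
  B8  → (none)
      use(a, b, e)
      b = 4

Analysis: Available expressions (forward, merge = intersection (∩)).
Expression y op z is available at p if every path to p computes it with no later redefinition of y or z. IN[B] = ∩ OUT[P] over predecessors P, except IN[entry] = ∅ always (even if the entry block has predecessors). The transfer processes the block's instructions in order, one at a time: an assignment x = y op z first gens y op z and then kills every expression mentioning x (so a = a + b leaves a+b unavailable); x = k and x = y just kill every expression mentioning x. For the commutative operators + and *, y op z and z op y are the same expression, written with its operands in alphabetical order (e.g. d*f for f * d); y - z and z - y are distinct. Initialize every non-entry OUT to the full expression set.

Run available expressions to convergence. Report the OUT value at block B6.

Answer: {a+f}

Working:
Fixpoint table:
  B0: | IN={} | OUT={}
  B1: | IN={} | OUT={a+f}
  B2: | IN={a+f} | OUT={a+f}
  B3: | IN={a+f} | OUT={a+f, d+d}
  B4: | IN={a+f, d+d} | OUT={a+f, d+d}
  B5: | IN={a+f} | OUT={a+f}
  B6: | IN={a+f} | OUT={a+f}
  B7: | IN={a+f} | OUT={a+f}
  B8: | IN={a+f} | OUT={a+f}

Merge at B6: IN[B6] = OUT[B4] ∩ OUT[B5] = {a+f}
Applying B6's transfer function to that IN value gives OUT[B6] (row B6 above).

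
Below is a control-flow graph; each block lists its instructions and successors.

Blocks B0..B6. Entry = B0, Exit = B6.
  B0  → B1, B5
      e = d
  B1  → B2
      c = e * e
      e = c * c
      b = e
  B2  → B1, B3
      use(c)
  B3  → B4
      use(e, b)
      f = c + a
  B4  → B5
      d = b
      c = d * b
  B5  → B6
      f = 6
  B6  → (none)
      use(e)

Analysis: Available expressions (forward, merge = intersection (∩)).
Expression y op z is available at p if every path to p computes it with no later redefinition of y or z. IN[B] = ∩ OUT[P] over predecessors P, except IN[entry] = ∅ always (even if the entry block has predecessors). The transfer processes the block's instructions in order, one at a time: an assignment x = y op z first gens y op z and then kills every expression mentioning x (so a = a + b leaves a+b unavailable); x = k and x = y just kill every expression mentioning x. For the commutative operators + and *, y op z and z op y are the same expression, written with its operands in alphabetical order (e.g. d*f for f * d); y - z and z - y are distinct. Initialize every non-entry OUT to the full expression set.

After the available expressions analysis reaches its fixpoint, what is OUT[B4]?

Answer: {b*d}

Derivation:
Per-block solution:
  B0:   IN={}   OUT={}
  B1:   IN={}   OUT={c*c}
  B2:   IN={c*c}   OUT={c*c}
  B3:   IN={c*c}   OUT={a+c, c*c}
  B4:   IN={a+c, c*c}   OUT={b*d}
  B5:   IN={}   OUT={}
  B6:   IN={}   OUT={}

Merge at B4: IN[B4] = OUT[B3] = {a+c, c*c}
Applying B4's transfer function to that IN value gives OUT[B4] (row B4 above).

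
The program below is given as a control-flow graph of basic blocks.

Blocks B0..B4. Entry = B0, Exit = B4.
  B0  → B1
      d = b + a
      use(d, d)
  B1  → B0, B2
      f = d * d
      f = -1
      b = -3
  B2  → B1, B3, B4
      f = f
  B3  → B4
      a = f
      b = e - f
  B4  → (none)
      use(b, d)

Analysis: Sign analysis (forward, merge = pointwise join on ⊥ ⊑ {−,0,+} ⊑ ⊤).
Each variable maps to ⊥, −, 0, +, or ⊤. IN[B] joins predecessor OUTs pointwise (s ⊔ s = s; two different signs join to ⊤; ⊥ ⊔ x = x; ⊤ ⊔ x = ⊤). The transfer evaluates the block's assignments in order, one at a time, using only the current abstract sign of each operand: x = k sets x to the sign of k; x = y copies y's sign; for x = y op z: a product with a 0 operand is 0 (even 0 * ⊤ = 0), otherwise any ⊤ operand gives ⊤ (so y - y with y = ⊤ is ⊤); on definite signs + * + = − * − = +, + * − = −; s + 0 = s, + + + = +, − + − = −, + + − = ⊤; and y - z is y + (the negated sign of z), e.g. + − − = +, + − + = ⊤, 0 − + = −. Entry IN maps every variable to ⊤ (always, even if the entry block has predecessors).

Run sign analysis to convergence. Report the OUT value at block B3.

Answer: {a: -, b: ⊤, c: ⊤, d: ⊤, e: ⊤, f: -}

Trace:
Fixpoint table:
  B0:   IN=(all ⊤)   OUT=(all ⊤)
  B1:   IN=(all ⊤)   OUT={b:-, f:-; rest ⊤}
  B2:   IN={b:-, f:-; rest ⊤}   OUT={b:-, f:-; rest ⊤}
  B3:   IN={b:-, f:-; rest ⊤}   OUT={a:-, f:-; rest ⊤}
  B4:   IN={f:-; rest ⊤}   OUT={f:-; rest ⊤}

Merge at B3: IN[B3] = OUT[B2] = {a: ⊤, b: -, c: ⊤, d: ⊤, e: ⊤, f: -}
Applying B3's transfer function to that IN value gives OUT[B3] (row B3 above).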